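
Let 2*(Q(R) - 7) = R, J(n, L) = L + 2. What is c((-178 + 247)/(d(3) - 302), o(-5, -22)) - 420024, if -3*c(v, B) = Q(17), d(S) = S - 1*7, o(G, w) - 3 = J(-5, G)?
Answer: -2520175/6 ≈ -4.2003e+5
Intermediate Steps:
J(n, L) = 2 + L
o(G, w) = 5 + G (o(G, w) = 3 + (2 + G) = 5 + G)
d(S) = -7 + S (d(S) = S - 7 = -7 + S)
Q(R) = 7 + R/2
c(v, B) = -31/6 (c(v, B) = -(7 + (1/2)*17)/3 = -(7 + 17/2)/3 = -1/3*31/2 = -31/6)
c((-178 + 247)/(d(3) - 302), o(-5, -22)) - 420024 = -31/6 - 420024 = -2520175/6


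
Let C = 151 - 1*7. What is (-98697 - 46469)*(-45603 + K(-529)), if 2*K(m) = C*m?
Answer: 12149087706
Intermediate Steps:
C = 144 (C = 151 - 7 = 144)
K(m) = 72*m (K(m) = (144*m)/2 = 72*m)
(-98697 - 46469)*(-45603 + K(-529)) = (-98697 - 46469)*(-45603 + 72*(-529)) = -145166*(-45603 - 38088) = -145166*(-83691) = 12149087706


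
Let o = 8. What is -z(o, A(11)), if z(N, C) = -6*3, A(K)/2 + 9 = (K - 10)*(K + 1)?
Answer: 18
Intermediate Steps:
A(K) = -18 + 2*(1 + K)*(-10 + K) (A(K) = -18 + 2*((K - 10)*(K + 1)) = -18 + 2*((-10 + K)*(1 + K)) = -18 + 2*((1 + K)*(-10 + K)) = -18 + 2*(1 + K)*(-10 + K))
z(N, C) = -18
-z(o, A(11)) = -1*(-18) = 18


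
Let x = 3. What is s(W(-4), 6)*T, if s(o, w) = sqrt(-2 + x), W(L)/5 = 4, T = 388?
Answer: 388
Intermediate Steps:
W(L) = 20 (W(L) = 5*4 = 20)
s(o, w) = 1 (s(o, w) = sqrt(-2 + 3) = sqrt(1) = 1)
s(W(-4), 6)*T = 1*388 = 388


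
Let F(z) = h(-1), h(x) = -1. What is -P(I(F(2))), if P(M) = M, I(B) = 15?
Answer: -15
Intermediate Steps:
F(z) = -1
-P(I(F(2))) = -1*15 = -15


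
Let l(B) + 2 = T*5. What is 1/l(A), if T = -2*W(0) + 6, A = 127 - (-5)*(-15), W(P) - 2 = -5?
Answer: 1/58 ≈ 0.017241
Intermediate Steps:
W(P) = -3 (W(P) = 2 - 5 = -3)
A = 52 (A = 127 - 1*75 = 127 - 75 = 52)
T = 12 (T = -2*(-3) + 6 = 6 + 6 = 12)
l(B) = 58 (l(B) = -2 + 12*5 = -2 + 60 = 58)
1/l(A) = 1/58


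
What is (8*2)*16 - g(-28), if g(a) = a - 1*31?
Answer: 315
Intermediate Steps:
g(a) = -31 + a (g(a) = a - 31 = -31 + a)
(8*2)*16 - g(-28) = (8*2)*16 - (-31 - 28) = 16*16 - 1*(-59) = 256 + 59 = 315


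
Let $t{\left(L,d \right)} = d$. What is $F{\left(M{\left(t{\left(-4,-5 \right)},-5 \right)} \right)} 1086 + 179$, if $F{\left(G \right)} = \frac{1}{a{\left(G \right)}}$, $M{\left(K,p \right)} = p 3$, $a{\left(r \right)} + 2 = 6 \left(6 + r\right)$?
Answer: $\frac{4469}{28} \approx 159.61$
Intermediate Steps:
$a{\left(r \right)} = 34 + 6 r$ ($a{\left(r \right)} = -2 + 6 \left(6 + r\right) = -2 + \left(36 + 6 r\right) = 34 + 6 r$)
$M{\left(K,p \right)} = 3 p$
$F{\left(G \right)} = \frac{1}{34 + 6 G}$
$F{\left(M{\left(t{\left(-4,-5 \right)},-5 \right)} \right)} 1086 + 179 = \frac{1}{2 \left(17 + 3 \cdot 3 \left(-5\right)\right)} 1086 + 179 = \frac{1}{2 \left(17 + 3 \left(-15\right)\right)} 1086 + 179 = \frac{1}{2 \left(17 - 45\right)} 1086 + 179 = \frac{1}{2 \left(-28\right)} 1086 + 179 = \frac{1}{2} \left(- \frac{1}{28}\right) 1086 + 179 = \left(- \frac{1}{56}\right) 1086 + 179 = - \frac{543}{28} + 179 = \frac{4469}{28}$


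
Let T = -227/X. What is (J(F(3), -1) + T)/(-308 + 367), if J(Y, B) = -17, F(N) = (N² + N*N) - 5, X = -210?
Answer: -3343/12390 ≈ -0.26981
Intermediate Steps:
T = 227/210 (T = -227/(-210) = -227*(-1/210) = 227/210 ≈ 1.0810)
F(N) = -5 + 2*N² (F(N) = (N² + N²) - 5 = 2*N² - 5 = -5 + 2*N²)
(J(F(3), -1) + T)/(-308 + 367) = (-17 + 227/210)/(-308 + 367) = -3343/210/59 = -3343/210*1/59 = -3343/12390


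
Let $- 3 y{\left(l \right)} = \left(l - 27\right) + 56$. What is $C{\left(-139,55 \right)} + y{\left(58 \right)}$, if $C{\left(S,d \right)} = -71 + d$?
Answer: $-45$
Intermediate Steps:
$y{\left(l \right)} = - \frac{29}{3} - \frac{l}{3}$ ($y{\left(l \right)} = - \frac{\left(l - 27\right) + 56}{3} = - \frac{\left(-27 + l\right) + 56}{3} = - \frac{29 + l}{3} = - \frac{29}{3} - \frac{l}{3}$)
$C{\left(-139,55 \right)} + y{\left(58 \right)} = \left(-71 + 55\right) - 29 = -16 - 29 = -45$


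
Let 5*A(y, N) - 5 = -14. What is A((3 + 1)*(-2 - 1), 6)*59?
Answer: -531/5 ≈ -106.20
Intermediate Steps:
A(y, N) = -9/5 (A(y, N) = 1 + (1/5)*(-14) = 1 - 14/5 = -9/5)
A((3 + 1)*(-2 - 1), 6)*59 = -9/5*59 = -531/5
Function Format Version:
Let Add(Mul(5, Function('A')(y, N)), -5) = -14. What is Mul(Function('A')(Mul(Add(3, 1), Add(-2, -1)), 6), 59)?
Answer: Rational(-531, 5) ≈ -106.20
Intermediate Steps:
Function('A')(y, N) = Rational(-9, 5) (Function('A')(y, N) = Add(1, Mul(Rational(1, 5), -14)) = Add(1, Rational(-14, 5)) = Rational(-9, 5))
Mul(Function('A')(Mul(Add(3, 1), Add(-2, -1)), 6), 59) = Mul(Rational(-9, 5), 59) = Rational(-531, 5)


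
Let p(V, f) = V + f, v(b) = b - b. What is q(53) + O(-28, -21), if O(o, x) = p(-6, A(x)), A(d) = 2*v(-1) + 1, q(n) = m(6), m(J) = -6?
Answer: -11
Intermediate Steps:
v(b) = 0
q(n) = -6
A(d) = 1 (A(d) = 2*0 + 1 = 0 + 1 = 1)
O(o, x) = -5 (O(o, x) = -6 + 1 = -5)
q(53) + O(-28, -21) = -6 - 5 = -11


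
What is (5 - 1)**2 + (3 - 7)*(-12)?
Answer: 64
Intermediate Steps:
(5 - 1)**2 + (3 - 7)*(-12) = 4**2 - 4*(-12) = 16 + 48 = 64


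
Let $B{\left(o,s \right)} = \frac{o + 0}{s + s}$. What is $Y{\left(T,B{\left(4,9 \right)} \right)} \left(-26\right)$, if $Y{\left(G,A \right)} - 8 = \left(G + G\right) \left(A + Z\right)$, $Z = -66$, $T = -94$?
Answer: $- \frac{2895568}{9} \approx -3.2173 \cdot 10^{5}$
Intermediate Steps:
$B{\left(o,s \right)} = \frac{o}{2 s}$
$Y{\left(G,A \right)} = 8 + 2 G \left(-66 + A\right)$ ($Y{\left(G,A \right)} = 8 + \left(G + G\right) \left(A - 66\right) = 8 + 2 G \left(-66 + A\right)$)
$Y{\left(T,B{\left(4,9 \right)} \right)} \left(-26\right) = \left(8 - -12408 + 2 \cdot \frac{1}{2} \cdot 4 \cdot \frac{1}{9} \left(-94\right)\right) \left(-26\right) = \left(8 + 12408 + 2 \cdot \frac{1}{2} \cdot 4 \cdot \frac{1}{9} \left(-94\right)\right) \left(-26\right) = \left(8 + 12408 + 2 \cdot \frac{2}{9} \left(-94\right)\right) \left(-26\right) = \left(8 + 12408 - \frac{376}{9}\right) \left(-26\right) = \frac{111368}{9} \left(-26\right) = - \frac{2895568}{9}$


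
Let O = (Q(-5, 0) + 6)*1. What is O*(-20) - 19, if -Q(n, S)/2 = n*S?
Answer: -139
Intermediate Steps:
Q(n, S) = -2*S*n (Q(n, S) = -2*n*S = -2*S*n)
O = 6 (O = (-2*0*(-5) + 6)*1 = (0 + 6)*1 = 6*1 = 6)
O*(-20) - 19 = 6*(-20) - 19 = -120 - 19 = -139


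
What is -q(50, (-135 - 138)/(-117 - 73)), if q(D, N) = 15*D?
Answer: -750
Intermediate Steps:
-q(50, (-135 - 138)/(-117 - 73)) = -15*50 = -1*750 = -750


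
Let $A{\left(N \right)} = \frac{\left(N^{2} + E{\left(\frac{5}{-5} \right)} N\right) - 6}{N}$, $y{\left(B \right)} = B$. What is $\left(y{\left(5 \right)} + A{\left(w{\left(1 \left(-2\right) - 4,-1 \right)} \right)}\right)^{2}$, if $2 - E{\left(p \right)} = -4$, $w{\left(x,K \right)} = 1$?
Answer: $36$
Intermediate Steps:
$E{\left(p \right)} = 6$ ($E{\left(p \right)} = 2 - -4 = 2 + 4 = 6$)
$A{\left(N \right)} = \frac{-6 + N^{2} + 6 N}{N}$ ($A{\left(N \right)} = \frac{\left(N^{2} + 6 N\right) - 6}{N} = \frac{-6 + N^{2} + 6 N}{N}$)
$\left(y{\left(5 \right)} + A{\left(w{\left(1 \left(-2\right) - 4,-1 \right)} \right)}\right)^{2} = \left(5 + \left(6 + 1 - \frac{6}{1}\right)\right)^{2} = \left(5 + \left(6 + 1 - 6\right)\right)^{2} = \left(5 + 1\right)^{2} = 6^{2} = 36$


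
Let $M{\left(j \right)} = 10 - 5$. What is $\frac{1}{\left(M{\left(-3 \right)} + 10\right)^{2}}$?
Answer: $\frac{1}{225} \approx 0.0044444$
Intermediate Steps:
$M{\left(j \right)} = 5$ ($M{\left(j \right)} = 10 - 5 = 5$)
$\frac{1}{\left(M{\left(-3 \right)} + 10\right)^{2}} = \frac{1}{\left(5 + 10\right)^{2}} = \frac{1}{15^{2}} = \frac{1}{225}$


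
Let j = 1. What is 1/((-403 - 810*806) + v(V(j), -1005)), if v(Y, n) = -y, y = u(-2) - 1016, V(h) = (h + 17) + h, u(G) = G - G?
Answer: -1/652247 ≈ -1.5332e-6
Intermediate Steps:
u(G) = 0
V(h) = 17 + 2*h (V(h) = (17 + h) + h = 17 + 2*h)
y = -1016 (y = 0 - 1016 = -1016)
v(Y, n) = 1016 (v(Y, n) = -1*(-1016) = 1016)
1/((-403 - 810*806) + v(V(j), -1005)) = 1/((-403 - 810*806) + 1016) = 1/((-403 - 652860) + 1016) = 1/(-653263 + 1016) = 1/(-652247) = -1/652247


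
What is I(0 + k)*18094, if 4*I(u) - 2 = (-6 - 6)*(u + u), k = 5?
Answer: -533773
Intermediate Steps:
I(u) = ½ - 6*u (I(u) = ½ + ((-6 - 6)*(u + u))/4 = ½ + (-24*u)/4 = ½ - 6*u)
I(0 + k)*18094 = (½ - 6*(0 + 5))*18094 = (½ - 6*5)*18094 = (½ - 30)*18094 = -59/2*18094 = -533773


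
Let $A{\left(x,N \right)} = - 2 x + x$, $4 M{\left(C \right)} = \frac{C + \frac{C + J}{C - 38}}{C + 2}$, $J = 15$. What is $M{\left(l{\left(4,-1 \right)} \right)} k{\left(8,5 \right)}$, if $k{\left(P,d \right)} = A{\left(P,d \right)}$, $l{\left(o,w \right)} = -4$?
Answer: $- \frac{179}{42} \approx -4.2619$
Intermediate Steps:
$M{\left(C \right)} = \frac{C + \frac{15 + C}{-38 + C}}{4 \left(2 + C\right)}$ ($M{\left(C \right)} = \frac{\left(C + \frac{C + 15}{C - 38}\right) \frac{1}{C + 2}}{4} = \frac{\left(C + \frac{15 + C}{-38 + C}\right) \frac{1}{2 + C}}{4} = \frac{\frac{1}{2 + C} \left(C + \frac{15 + C}{-38 + C}\right)}{4} = \frac{C + \frac{15 + C}{-38 + C}}{4 \left(2 + C\right)}$)
$A{\left(x,N \right)} = - x$
$k{\left(P,d \right)} = - P$
$M{\left(l{\left(4,-1 \right)} \right)} k{\left(8,5 \right)} = \frac{-15 - \left(-4\right)^{2} + 37 \left(-4\right)}{4 \left(76 - \left(-4\right)^{2} + 36 \left(-4\right)\right)} \left(\left(-1\right) 8\right) = \frac{-15 - 16 - 148}{4 \left(76 - 16 - 144\right)} \left(-8\right) = \frac{1}{4} \frac{1}{-84} \left(-179\right) \left(-8\right) = \frac{1}{4} \left(- \frac{1}{84}\right) \left(-179\right) \left(-8\right) = \frac{179}{336} \left(-8\right) = - \frac{179}{42}$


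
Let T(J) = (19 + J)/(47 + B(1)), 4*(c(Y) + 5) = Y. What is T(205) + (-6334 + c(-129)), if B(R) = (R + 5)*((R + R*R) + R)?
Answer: -1655629/260 ≈ -6367.8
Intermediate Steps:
c(Y) = -5 + Y/4
B(R) = (5 + R)*(R² + 2*R) (B(R) = (5 + R)*((R + R²) + R) = (5 + R)*(R² + 2*R))
T(J) = 19/65 + J/65 (T(J) = (19 + J)/(47 + 1*(10 + 1² + 7*1)) = (19 + J)/(47 + 1*(10 + 1 + 7)) = (19 + J)/(47 + 1*18) = (19 + J)/(47 + 18) = (19 + J)/65 = (19 + J)*(1/65) = 19/65 + J/65)
T(205) + (-6334 + c(-129)) = (19/65 + (1/65)*205) + (-6334 + (-5 + (¼)*(-129))) = (19/65 + 41/13) + (-6334 + (-5 - 129/4)) = 224/65 + (-6334 - 149/4) = 224/65 - 25485/4 = -1655629/260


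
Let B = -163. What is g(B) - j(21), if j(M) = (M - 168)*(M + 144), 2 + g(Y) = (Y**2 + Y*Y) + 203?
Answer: 77594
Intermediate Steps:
g(Y) = 201 + 2*Y**2 (g(Y) = -2 + ((Y**2 + Y*Y) + 203) = -2 + ((Y**2 + Y**2) + 203) = -2 + (2*Y**2 + 203) = -2 + (203 + 2*Y**2) = 201 + 2*Y**2)
j(M) = (-168 + M)*(144 + M)
g(B) - j(21) = (201 + 2*(-163)**2) - (-24192 + 21**2 - 24*21) = (201 + 2*26569) - (-24192 + 441 - 504) = (201 + 53138) - 1*(-24255) = 53339 + 24255 = 77594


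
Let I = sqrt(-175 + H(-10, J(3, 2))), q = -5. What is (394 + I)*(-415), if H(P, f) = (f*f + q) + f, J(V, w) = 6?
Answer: -163510 - 415*I*sqrt(138) ≈ -1.6351e+5 - 4875.1*I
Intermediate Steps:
H(P, f) = -5 + f + f**2 (H(P, f) = (f*f - 5) + f = (f**2 - 5) + f = (-5 + f**2) + f = -5 + f + f**2)
I = I*sqrt(138) (I = sqrt(-175 + (-5 + 6 + 6**2)) = sqrt(-175 + (-5 + 6 + 36)) = sqrt(-175 + 37) = sqrt(-138) = I*sqrt(138) ≈ 11.747*I)
(394 + I)*(-415) = (394 + I*sqrt(138))*(-415) = -163510 - 415*I*sqrt(138)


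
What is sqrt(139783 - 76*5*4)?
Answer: 19*sqrt(383) ≈ 371.84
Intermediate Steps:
sqrt(139783 - 76*5*4) = sqrt(139783 - 380*4) = sqrt(139783 - 1520) = sqrt(138263) = 19*sqrt(383)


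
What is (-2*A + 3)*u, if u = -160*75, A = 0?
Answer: -36000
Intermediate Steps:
u = -12000
(-2*A + 3)*u = (-2*0 + 3)*(-12000) = (0 + 3)*(-12000) = 3*(-12000) = -36000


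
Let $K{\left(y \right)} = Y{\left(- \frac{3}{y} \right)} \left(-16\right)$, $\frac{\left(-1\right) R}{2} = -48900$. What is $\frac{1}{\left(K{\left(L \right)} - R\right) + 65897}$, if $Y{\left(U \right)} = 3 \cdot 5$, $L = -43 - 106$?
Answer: $- \frac{1}{32143} \approx -3.1111 \cdot 10^{-5}$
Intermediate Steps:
$R = 97800$ ($R = \left(-2\right) \left(-48900\right) = 97800$)
$L = -149$ ($L = -43 - 106 = -149$)
$Y{\left(U \right)} = 15$
$K{\left(y \right)} = -240$ ($K{\left(y \right)} = 15 \left(-16\right) = -240$)
$\frac{1}{\left(K{\left(L \right)} - R\right) + 65897} = \frac{1}{\left(-240 - 97800\right) + 65897} = \frac{1}{-98040 + 65897} = \frac{1}{-32143} = - \frac{1}{32143}$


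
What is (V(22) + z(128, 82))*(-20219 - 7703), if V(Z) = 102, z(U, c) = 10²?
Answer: -5640244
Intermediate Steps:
z(U, c) = 100
(V(22) + z(128, 82))*(-20219 - 7703) = (102 + 100)*(-20219 - 7703) = 202*(-27922) = -5640244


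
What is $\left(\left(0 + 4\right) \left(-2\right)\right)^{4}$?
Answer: $4096$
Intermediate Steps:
$\left(\left(0 + 4\right) \left(-2\right)\right)^{4} = \left(4 \left(-2\right)\right)^{4} = \left(-8\right)^{4} = 4096$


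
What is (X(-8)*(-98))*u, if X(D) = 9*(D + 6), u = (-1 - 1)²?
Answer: 7056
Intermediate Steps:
u = 4 (u = (-2)² = 4)
X(D) = 54 + 9*D (X(D) = 9*(6 + D) = 54 + 9*D)
(X(-8)*(-98))*u = ((54 + 9*(-8))*(-98))*4 = ((54 - 72)*(-98))*4 = -18*(-98)*4 = 1764*4 = 7056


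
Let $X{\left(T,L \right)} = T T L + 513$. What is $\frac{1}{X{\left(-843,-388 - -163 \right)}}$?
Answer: $- \frac{1}{159895512} \approx -6.2541 \cdot 10^{-9}$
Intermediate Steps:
$X{\left(T,L \right)} = 513 + L T^{2}$ ($X{\left(T,L \right)} = T^{2} L + 513 = L T^{2} + 513 = 513 + L T^{2}$)
$\frac{1}{X{\left(-843,-388 - -163 \right)}} = \frac{1}{513 + \left(-388 - -163\right) \left(-843\right)^{2}} = \frac{1}{513 + \left(-388 + 163\right) 710649} = \frac{1}{513 - 159896025} = \frac{1}{-159895512} = - \frac{1}{159895512}$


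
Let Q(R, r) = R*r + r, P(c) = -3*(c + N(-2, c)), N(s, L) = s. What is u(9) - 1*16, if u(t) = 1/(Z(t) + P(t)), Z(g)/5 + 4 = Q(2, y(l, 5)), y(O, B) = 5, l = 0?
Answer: -543/34 ≈ -15.971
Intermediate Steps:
P(c) = 6 - 3*c (P(c) = -3*(c - 2) = -3*(-2 + c) = 6 - 3*c)
Q(R, r) = r + R*r
Z(g) = 55 (Z(g) = -20 + 5*(5*(1 + 2)) = -20 + 5*(5*3) = -20 + 5*15 = -20 + 75 = 55)
u(t) = 1/(61 - 3*t) (u(t) = 1/(55 + (6 - 3*t)) = 1/(61 - 3*t))
u(9) - 1*16 = -1/(-61 + 3*9) - 1*16 = -1/(-61 + 27) - 16 = -1/(-34) - 16 = -1*(-1/34) - 16 = 1/34 - 16 = -543/34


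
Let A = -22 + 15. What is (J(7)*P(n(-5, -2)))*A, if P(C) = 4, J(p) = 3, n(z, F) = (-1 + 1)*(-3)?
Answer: -84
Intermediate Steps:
n(z, F) = 0 (n(z, F) = 0*(-3) = 0)
A = -7
(J(7)*P(n(-5, -2)))*A = (3*4)*(-7) = 12*(-7) = -84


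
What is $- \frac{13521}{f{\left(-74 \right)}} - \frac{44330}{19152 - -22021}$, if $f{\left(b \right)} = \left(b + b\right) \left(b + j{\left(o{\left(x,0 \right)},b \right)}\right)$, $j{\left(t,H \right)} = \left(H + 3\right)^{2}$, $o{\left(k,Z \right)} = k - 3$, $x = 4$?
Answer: $- \frac{2911908377}{2751539188} \approx -1.0583$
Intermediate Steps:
$o{\left(k,Z \right)} = -3 + k$ ($o{\left(k,Z \right)} = k - 3 = -3 + k$)
$j{\left(t,H \right)} = \left(3 + H\right)^{2}$
$f{\left(b \right)} = 2 b \left(b + \left(3 + b\right)^{2}\right)$ ($f{\left(b \right)} = \left(b + b\right) \left(b + \left(3 + b\right)^{2}\right) = 2 b \left(b + \left(3 + b\right)^{2}\right)$)
$- \frac{13521}{f{\left(-74 \right)}} - \frac{44330}{19152 - -22021} = - \frac{13521}{2 \left(-74\right) \left(-74 + \left(3 - 74\right)^{2}\right)} - \frac{44330}{19152 - -22021} = - \frac{13521}{2 \left(-74\right) \left(-74 + \left(-71\right)^{2}\right)} - \frac{44330}{19152 + 22021} = - \frac{13521}{2 \left(-74\right) \left(-74 + 5041\right)} - \frac{44330}{41173} = - \frac{13521}{2 \left(-74\right) 4967} - \frac{4030}{3743} = - \frac{13521}{-735116} - \frac{4030}{3743} = \left(-13521\right) \left(- \frac{1}{735116}\right) - \frac{4030}{3743} = \frac{13521}{735116} - \frac{4030}{3743} = - \frac{2911908377}{2751539188}$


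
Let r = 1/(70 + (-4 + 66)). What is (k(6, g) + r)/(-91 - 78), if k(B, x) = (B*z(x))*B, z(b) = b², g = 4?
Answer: -76033/22308 ≈ -3.4083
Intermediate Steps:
r = 1/132 (r = 1/(70 + 62) = 1/132 ≈ 0.0075758)
k(B, x) = B²*x² (k(B, x) = (B*x²)*B = B²*x²)
(k(6, g) + r)/(-91 - 78) = (6²*4² + 1/132)/(-91 - 78) = (36*16 + 1/132)/(-169) = -(576 + 1/132)/169 = -1/169*76033/132 = -76033/22308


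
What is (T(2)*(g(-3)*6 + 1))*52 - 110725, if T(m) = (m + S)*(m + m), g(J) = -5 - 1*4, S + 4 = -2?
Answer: -66629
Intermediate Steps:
S = -6 (S = -4 - 2 = -6)
g(J) = -9 (g(J) = -5 - 4 = -9)
T(m) = 2*m*(-6 + m) (T(m) = (m - 6)*(m + m) = (-6 + m)*(2*m) = 2*m*(-6 + m))
(T(2)*(g(-3)*6 + 1))*52 - 110725 = ((2*2*(-6 + 2))*(-9*6 + 1))*52 - 110725 = ((2*2*(-4))*(-54 + 1))*52 - 110725 = -16*(-53)*52 - 110725 = 848*52 - 110725 = 44096 - 110725 = -66629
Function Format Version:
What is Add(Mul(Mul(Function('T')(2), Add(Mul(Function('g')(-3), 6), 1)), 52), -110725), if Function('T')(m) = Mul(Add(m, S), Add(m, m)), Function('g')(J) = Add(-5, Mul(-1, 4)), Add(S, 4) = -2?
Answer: -66629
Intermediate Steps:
S = -6 (S = Add(-4, -2) = -6)
Function('g')(J) = -9 (Function('g')(J) = Add(-5, -4) = -9)
Function('T')(m) = Mul(2, m, Add(-6, m)) (Function('T')(m) = Mul(Add(m, -6), Add(m, m)) = Mul(Add(-6, m), Mul(2, m)) = Mul(2, m, Add(-6, m)))
Add(Mul(Mul(Function('T')(2), Add(Mul(Function('g')(-3), 6), 1)), 52), -110725) = Add(Mul(Mul(Mul(2, 2, Add(-6, 2)), Add(Mul(-9, 6), 1)), 52), -110725) = Add(Mul(Mul(Mul(2, 2, -4), Add(-54, 1)), 52), -110725) = Add(Mul(Mul(-16, -53), 52), -110725) = Add(Mul(848, 52), -110725) = Add(44096, -110725) = -66629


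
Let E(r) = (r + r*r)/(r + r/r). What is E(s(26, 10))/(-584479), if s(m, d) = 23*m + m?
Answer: -624/584479 ≈ -0.0010676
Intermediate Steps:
s(m, d) = 24*m
E(r) = (r + r**2)/(1 + r) (E(r) = (r + r**2)/(r + 1) = (r + r**2)/(1 + r))
E(s(26, 10))/(-584479) = (24*26)/(-584479) = 624*(-1/584479) = -624/584479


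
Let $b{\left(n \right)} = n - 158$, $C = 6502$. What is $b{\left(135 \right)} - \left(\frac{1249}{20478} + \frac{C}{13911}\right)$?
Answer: $- \frac{744724481}{31652162} \approx -23.528$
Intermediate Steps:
$b{\left(n \right)} = -158 + n$
$b{\left(135 \right)} - \left(\frac{1249}{20478} + \frac{C}{13911}\right) = \left(-158 + 135\right) - \left(\frac{1249}{20478} + \frac{6502}{13911}\right) = -23 - \left(1249 \cdot \frac{1}{20478} + 6502 \cdot \frac{1}{13911}\right) = -23 - \left(\frac{1249}{20478} + \frac{6502}{13911}\right) = -23 - \frac{16724755}{31652162} = - \frac{744724481}{31652162}$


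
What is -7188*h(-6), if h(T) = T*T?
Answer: -258768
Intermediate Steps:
h(T) = T²
-7188*h(-6) = -7188*(-6)² = -7188*36 = -258768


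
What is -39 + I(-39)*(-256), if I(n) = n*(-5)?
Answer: -49959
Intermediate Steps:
I(n) = -5*n
-39 + I(-39)*(-256) = -39 - 5*(-39)*(-256) = -39 + 195*(-256) = -39 - 49920 = -49959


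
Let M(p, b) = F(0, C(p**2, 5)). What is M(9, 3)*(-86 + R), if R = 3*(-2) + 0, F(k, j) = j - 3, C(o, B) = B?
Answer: -184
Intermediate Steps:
F(k, j) = -3 + j
M(p, b) = 2 (M(p, b) = -3 + 5 = 2)
R = -6 (R = -6 + 0 = -6)
M(9, 3)*(-86 + R) = 2*(-86 - 6) = 2*(-92) = -184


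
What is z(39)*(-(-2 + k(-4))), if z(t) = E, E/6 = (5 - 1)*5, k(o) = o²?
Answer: -1680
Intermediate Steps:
E = 120 (E = 6*((5 - 1)*5) = 6*(4*5) = 6*20 = 120)
z(t) = 120
z(39)*(-(-2 + k(-4))) = 120*(-(-2 + (-4)²)) = 120*(-(-2 + 16)) = 120*(-1*14) = 120*(-14) = -1680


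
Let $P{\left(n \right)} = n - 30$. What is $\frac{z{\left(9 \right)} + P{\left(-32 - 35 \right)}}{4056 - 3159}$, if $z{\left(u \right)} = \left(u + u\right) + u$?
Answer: $- \frac{70}{897} \approx -0.078038$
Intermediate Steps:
$z{\left(u \right)} = 3 u$ ($z{\left(u \right)} = 2 u + u = 3 u$)
$P{\left(n \right)} = -30 + n$
$\frac{z{\left(9 \right)} + P{\left(-32 - 35 \right)}}{4056 - 3159} = \frac{3 \cdot 9 - 97}{4056 - 3159} = \frac{27 - 97}{897} = \left(27 - 97\right) \frac{1}{897} = \left(-70\right) \frac{1}{897} = - \frac{70}{897}$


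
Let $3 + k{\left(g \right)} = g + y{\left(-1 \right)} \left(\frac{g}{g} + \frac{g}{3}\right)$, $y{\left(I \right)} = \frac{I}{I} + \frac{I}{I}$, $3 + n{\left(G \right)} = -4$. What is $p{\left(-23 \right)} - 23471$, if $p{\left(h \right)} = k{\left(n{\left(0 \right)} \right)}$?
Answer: $- \frac{70451}{3} \approx -23484.0$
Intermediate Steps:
$n{\left(G \right)} = -7$ ($n{\left(G \right)} = -3 - 4 = -7$)
$y{\left(I \right)} = 2$ ($y{\left(I \right)} = 1 + 1 = 2$)
$k{\left(g \right)} = -1 + \frac{5 g}{3}$ ($k{\left(g \right)} = -3 + \left(g + 2 \left(\frac{g}{g} + \frac{g}{3}\right)\right) = -3 + \left(g + 2 \left(1 + g \frac{1}{3}\right)\right) = -3 + \left(g + 2 \left(1 + \frac{g}{3}\right)\right) = -3 + \left(g + \left(2 + \frac{2 g}{3}\right)\right) = -3 + \left(2 + \frac{5 g}{3}\right) = -1 + \frac{5 g}{3}$)
$p{\left(h \right)} = - \frac{38}{3}$ ($p{\left(h \right)} = -1 + \frac{5}{3} \left(-7\right) = -1 - \frac{35}{3} = - \frac{38}{3}$)
$p{\left(-23 \right)} - 23471 = - \frac{38}{3} - 23471 = - \frac{70451}{3}$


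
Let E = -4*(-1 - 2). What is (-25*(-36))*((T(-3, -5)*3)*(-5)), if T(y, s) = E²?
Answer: -1944000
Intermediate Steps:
E = 12 (E = -4*(-3) = 12)
T(y, s) = 144 (T(y, s) = 12² = 144)
(-25*(-36))*((T(-3, -5)*3)*(-5)) = (-25*(-36))*((144*3)*(-5)) = 900*(432*(-5)) = 900*(-2160) = -1944000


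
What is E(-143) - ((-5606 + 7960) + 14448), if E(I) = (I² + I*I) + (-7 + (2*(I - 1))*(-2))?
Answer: 24665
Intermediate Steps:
E(I) = -3 - 4*I + 2*I² (E(I) = (I² + I²) + (-7 + (2*(-1 + I))*(-2)) = 2*I² + (-7 + (-2 + 2*I)*(-2)) = 2*I² + (-7 + (4 - 4*I)) = 2*I² + (-3 - 4*I) = -3 - 4*I + 2*I²)
E(-143) - ((-5606 + 7960) + 14448) = (-3 - 4*(-143) + 2*(-143)²) - ((-5606 + 7960) + 14448) = (-3 + 572 + 2*20449) - (2354 + 14448) = (-3 + 572 + 40898) - 1*16802 = 41467 - 16802 = 24665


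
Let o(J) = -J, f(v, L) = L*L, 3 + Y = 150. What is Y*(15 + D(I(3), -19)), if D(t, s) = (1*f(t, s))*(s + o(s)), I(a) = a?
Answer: 2205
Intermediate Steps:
Y = 147 (Y = -3 + 150 = 147)
f(v, L) = L²
D(t, s) = 0 (D(t, s) = (1*s²)*(s - s) = s²*0 = 0)
Y*(15 + D(I(3), -19)) = 147*(15 + 0) = 147*15 = 2205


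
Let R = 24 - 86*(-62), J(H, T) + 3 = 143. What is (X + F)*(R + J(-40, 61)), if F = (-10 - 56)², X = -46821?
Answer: -233387640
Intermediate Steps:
J(H, T) = 140 (J(H, T) = -3 + 143 = 140)
R = 5356 (R = 24 + 5332 = 5356)
F = 4356 (F = (-66)² = 4356)
(X + F)*(R + J(-40, 61)) = (-46821 + 4356)*(5356 + 140) = -42465*5496 = -233387640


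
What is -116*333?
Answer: -38628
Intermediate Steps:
-116*333 = -1*38628 = -38628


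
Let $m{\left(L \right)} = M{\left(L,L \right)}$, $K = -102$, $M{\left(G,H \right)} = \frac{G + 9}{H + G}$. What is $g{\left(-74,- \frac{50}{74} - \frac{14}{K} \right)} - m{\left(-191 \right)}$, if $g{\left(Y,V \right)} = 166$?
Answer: $\frac{31615}{191} \approx 165.52$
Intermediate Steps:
$M{\left(G,H \right)} = \frac{9 + G}{G + H}$
$m{\left(L \right)} = \frac{9 + L}{2 L}$ ($m{\left(L \right)} = \frac{9 + L}{L + L} = \frac{9 + L}{2 L}$)
$g{\left(-74,- \frac{50}{74} - \frac{14}{K} \right)} - m{\left(-191 \right)} = 166 - \frac{9 - 191}{2 \left(-191\right)} = 166 - \frac{1}{2} \left(- \frac{1}{191}\right) \left(-182\right) = 166 - \frac{91}{191} = \frac{31615}{191}$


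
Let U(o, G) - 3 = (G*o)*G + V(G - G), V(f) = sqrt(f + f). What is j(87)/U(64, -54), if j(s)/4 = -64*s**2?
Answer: -645888/62209 ≈ -10.383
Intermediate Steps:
V(f) = sqrt(2)*sqrt(f) (V(f) = sqrt(2*f) = sqrt(2)*sqrt(f))
j(s) = -256*s**2 (j(s) = 4*(-64*s**2) = -256*s**2)
U(o, G) = 3 + o*G**2 (U(o, G) = 3 + ((G*o)*G + sqrt(2)*sqrt(G - G)) = 3 + (o*G**2 + sqrt(2)*sqrt(0)) = 3 + (o*G**2 + sqrt(2)*0) = 3 + (o*G**2 + 0) = 3 + o*G**2)
j(87)/U(64, -54) = (-256*87**2)/(3 + 64*(-54)**2) = (-256*7569)/(3 + 64*2916) = -1937664/(3 + 186624) = -1937664/186627 = -1937664*1/186627 = -645888/62209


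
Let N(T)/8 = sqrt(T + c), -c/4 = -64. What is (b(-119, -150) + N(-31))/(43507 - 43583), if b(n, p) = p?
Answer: 15/38 ≈ 0.39474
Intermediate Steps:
c = 256 (c = -4*(-64) = 256)
N(T) = 8*sqrt(256 + T) (N(T) = 8*sqrt(T + 256) = 8*sqrt(256 + T))
(b(-119, -150) + N(-31))/(43507 - 43583) = (-150 + 8*sqrt(256 - 31))/(43507 - 43583) = (-150 + 8*sqrt(225))/(-76) = (-150 + 8*15)*(-1/76) = (-150 + 120)*(-1/76) = -30*(-1/76) = 15/38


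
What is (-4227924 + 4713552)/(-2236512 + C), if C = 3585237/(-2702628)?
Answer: -39771873648/183165561781 ≈ -0.21714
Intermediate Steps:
C = -1195079/900876 (C = 3585237*(-1/2702628) = -1195079/900876 ≈ -1.3266)
(-4227924 + 4713552)/(-2236512 + C) = (-4227924 + 4713552)/(-2236512 - 1195079/900876) = 485628/(-2014821179591/900876) = 485628*(-900876/2014821179591) = -39771873648/183165561781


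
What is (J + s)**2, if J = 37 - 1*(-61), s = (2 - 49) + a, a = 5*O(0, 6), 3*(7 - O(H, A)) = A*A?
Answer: 676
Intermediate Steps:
O(H, A) = 7 - A**2/3 (O(H, A) = 7 - A*A/3 = 7 - A**2/3)
a = -25 (a = 5*(7 - 1/3*6**2) = 5*(7 - 1/3*36) = 5*(7 - 12) = 5*(-5) = -25)
s = -72 (s = (2 - 49) - 25 = -47 - 25 = -72)
J = 98 (J = 37 + 61 = 98)
(J + s)**2 = (98 - 72)**2 = 26**2 = 676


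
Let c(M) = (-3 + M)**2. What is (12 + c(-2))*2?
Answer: 74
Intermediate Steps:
(12 + c(-2))*2 = (12 + (-3 - 2)**2)*2 = (12 + (-5)**2)*2 = (12 + 25)*2 = 37*2 = 74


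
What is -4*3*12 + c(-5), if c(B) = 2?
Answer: -142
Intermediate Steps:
-4*3*12 + c(-5) = -4*3*12 + 2 = -12*12 + 2 = -144 + 2 = -142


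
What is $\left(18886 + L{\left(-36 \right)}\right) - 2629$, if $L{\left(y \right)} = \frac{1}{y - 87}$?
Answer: $\frac{1999610}{123} \approx 16257.0$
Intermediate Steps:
$L{\left(y \right)} = \frac{1}{-87 + y}$
$\left(18886 + L{\left(-36 \right)}\right) - 2629 = \left(18886 + \frac{1}{-87 - 36}\right) - 2629 = \left(18886 + \frac{1}{-123}\right) - 2629 = \left(18886 - \frac{1}{123}\right) - 2629 = \frac{2322977}{123} - 2629 = \frac{1999610}{123}$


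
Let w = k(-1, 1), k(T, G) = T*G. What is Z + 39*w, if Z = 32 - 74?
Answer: -81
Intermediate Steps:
k(T, G) = G*T
w = -1 (w = 1*(-1) = -1)
Z = -42
Z + 39*w = -42 + 39*(-1) = -42 - 39 = -81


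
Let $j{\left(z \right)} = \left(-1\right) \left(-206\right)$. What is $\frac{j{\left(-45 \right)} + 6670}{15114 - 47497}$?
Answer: $- \frac{6876}{32383} \approx -0.21233$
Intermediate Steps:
$j{\left(z \right)} = 206$
$\frac{j{\left(-45 \right)} + 6670}{15114 - 47497} = \frac{206 + 6670}{15114 - 47497} = \frac{6876}{-32383} = 6876 \left(- \frac{1}{32383}\right) = - \frac{6876}{32383}$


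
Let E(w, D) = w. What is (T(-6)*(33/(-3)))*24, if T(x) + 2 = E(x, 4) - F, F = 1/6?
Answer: 2156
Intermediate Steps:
F = 1/6 ≈ 0.16667
T(x) = -13/6 + x (T(x) = -2 + (x - 1*1/6) = -2 + (x - 1/6) = -2 + (-1/6 + x) = -13/6 + x)
(T(-6)*(33/(-3)))*24 = ((-13/6 - 6)*(33/(-3)))*24 = -539*(-1)/(2*3)*24 = -49/6*(-11)*24 = (539/6)*24 = 2156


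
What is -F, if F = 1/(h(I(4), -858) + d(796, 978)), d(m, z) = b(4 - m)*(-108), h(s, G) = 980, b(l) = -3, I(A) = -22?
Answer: -1/1304 ≈ -0.00076687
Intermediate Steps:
d(m, z) = 324 (d(m, z) = -3*(-108) = 324)
F = 1/1304 (F = 1/(980 + 324) = 1/1304 ≈ 0.00076687)
-F = -1*1/1304 = -1/1304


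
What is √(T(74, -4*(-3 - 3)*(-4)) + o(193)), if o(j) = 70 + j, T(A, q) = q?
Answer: √167 ≈ 12.923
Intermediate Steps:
√(T(74, -4*(-3 - 3)*(-4)) + o(193)) = √(-4*(-3 - 3)*(-4) + (70 + 193)) = √(-4*(-6)*(-4) + 263) = √(24*(-4) + 263) = √(-96 + 263) = √167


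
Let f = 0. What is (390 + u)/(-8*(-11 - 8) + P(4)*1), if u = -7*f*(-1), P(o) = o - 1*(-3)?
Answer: 130/53 ≈ 2.4528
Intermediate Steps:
P(o) = 3 + o (P(o) = o + 3 = 3 + o)
u = 0 (u = -7*0*(-1) = 0*(-1) = 0)
(390 + u)/(-8*(-11 - 8) + P(4)*1) = (390 + 0)/(-8*(-11 - 8) + (3 + 4)*1) = 390/(-8*(-19) + 7*1) = 390/(152 + 7) = 390/159 = 390*(1/159) = 130/53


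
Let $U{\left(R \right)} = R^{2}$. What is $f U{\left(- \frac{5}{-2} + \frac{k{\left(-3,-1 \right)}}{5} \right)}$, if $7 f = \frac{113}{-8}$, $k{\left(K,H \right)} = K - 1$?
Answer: $- \frac{32657}{5600} \approx -5.8316$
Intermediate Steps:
$k{\left(K,H \right)} = -1 + K$
$f = - \frac{113}{56}$ ($f = \frac{113 \frac{1}{-8}}{7} = \frac{113 \left(- \frac{1}{8}\right)}{7} = \frac{1}{7} \left(- \frac{113}{8}\right) = - \frac{113}{56} \approx -2.0179$)
$f U{\left(- \frac{5}{-2} + \frac{k{\left(-3,-1 \right)}}{5} \right)} = - \frac{113 \left(- \frac{5}{-2} + \frac{-1 - 3}{5}\right)^{2}}{56} = - \frac{113 \left(\left(-5\right) \left(- \frac{1}{2}\right) - \frac{4}{5}\right)^{2}}{56} = - \frac{113 \left(\frac{5}{2} - \frac{4}{5}\right)^{2}}{56} = - \frac{113 \left(\frac{17}{10}\right)^{2}}{56} = \left(- \frac{113}{56}\right) \frac{289}{100} = - \frac{32657}{5600}$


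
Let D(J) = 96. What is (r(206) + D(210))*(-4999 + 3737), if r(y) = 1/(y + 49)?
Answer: -30895022/255 ≈ -1.2116e+5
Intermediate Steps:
r(y) = 1/(49 + y)
(r(206) + D(210))*(-4999 + 3737) = (1/(49 + 206) + 96)*(-4999 + 3737) = (1/255 + 96)*(-1262) = (24481/255)*(-1262) = -30895022/255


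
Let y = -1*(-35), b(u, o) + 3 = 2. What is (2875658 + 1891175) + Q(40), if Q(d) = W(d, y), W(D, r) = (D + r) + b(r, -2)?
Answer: 4766907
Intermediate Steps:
b(u, o) = -1 (b(u, o) = -3 + 2 = -1)
y = 35
W(D, r) = -1 + D + r (W(D, r) = (D + r) - 1 = -1 + D + r)
Q(d) = 34 + d (Q(d) = -1 + d + 35 = 34 + d)
(2875658 + 1891175) + Q(40) = (2875658 + 1891175) + (34 + 40) = 4766833 + 74 = 4766907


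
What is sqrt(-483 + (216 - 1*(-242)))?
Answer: 5*I ≈ 5.0*I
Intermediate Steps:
sqrt(-483 + (216 - 1*(-242))) = sqrt(-483 + (216 + 242)) = sqrt(-483 + 458) = sqrt(-25) = 5*I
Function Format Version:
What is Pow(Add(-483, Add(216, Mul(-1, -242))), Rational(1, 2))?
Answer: Mul(5, I) ≈ Mul(5.0000, I)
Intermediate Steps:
Pow(Add(-483, Add(216, Mul(-1, -242))), Rational(1, 2)) = Pow(Add(-483, Add(216, 242)), Rational(1, 2)) = Pow(Add(-483, 458), Rational(1, 2)) = Pow(-25, Rational(1, 2)) = Mul(5, I)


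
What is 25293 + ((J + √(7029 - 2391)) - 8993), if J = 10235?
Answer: 26535 + √4638 ≈ 26603.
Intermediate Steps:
25293 + ((J + √(7029 - 2391)) - 8993) = 25293 + ((10235 + √(7029 - 2391)) - 8993) = 25293 + ((10235 + √4638) - 8993) = 25293 + (1242 + √4638) = 26535 + √4638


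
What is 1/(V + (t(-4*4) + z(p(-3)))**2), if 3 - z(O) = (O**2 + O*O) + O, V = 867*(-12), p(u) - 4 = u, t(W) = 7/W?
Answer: -256/2663375 ≈ -9.6119e-5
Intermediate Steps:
p(u) = 4 + u
V = -10404
z(O) = 3 - O - 2*O**2 (z(O) = 3 - ((O**2 + O*O) + O) = 3 - ((O**2 + O**2) + O) = 3 - (2*O**2 + O) = 3 - (O + 2*O**2) = 3 + (-O - 2*O**2) = 3 - O - 2*O**2)
1/(V + (t(-4*4) + z(p(-3)))**2) = 1/(-10404 + (7/((-4*4)) + (3 - (4 - 3) - 2*(4 - 3)**2))**2) = 1/(-10404 + (7/(-16) + (3 - 1*1 - 2*1**2))**2) = 1/(-10404 + (7*(-1/16) + (3 - 1 - 2*1))**2) = 1/(-10404 + (-7/16 + (3 - 1 - 2))**2) = 1/(-10404 + (-7/16 + 0)**2) = 1/(-10404 + (-7/16)**2) = 1/(-10404 + 49/256) = 1/(-2663375/256) = -256/2663375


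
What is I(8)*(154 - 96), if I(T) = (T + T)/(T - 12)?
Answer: -232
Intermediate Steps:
I(T) = 2*T/(-12 + T) (I(T) = (2*T)/(-12 + T) = 2*T/(-12 + T))
I(8)*(154 - 96) = (2*8/(-12 + 8))*(154 - 96) = (2*8/(-4))*58 = (2*8*(-¼))*58 = -4*58 = -232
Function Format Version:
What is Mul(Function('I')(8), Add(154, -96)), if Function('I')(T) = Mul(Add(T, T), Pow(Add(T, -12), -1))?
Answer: -232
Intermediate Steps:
Function('I')(T) = Mul(2, T, Pow(Add(-12, T), -1)) (Function('I')(T) = Mul(Mul(2, T), Pow(Add(-12, T), -1)) = Mul(2, T, Pow(Add(-12, T), -1)))
Mul(Function('I')(8), Add(154, -96)) = Mul(Mul(2, 8, Pow(Add(-12, 8), -1)), Add(154, -96)) = Mul(Mul(2, 8, Pow(-4, -1)), 58) = Mul(Mul(2, 8, Rational(-1, 4)), 58) = Mul(-4, 58) = -232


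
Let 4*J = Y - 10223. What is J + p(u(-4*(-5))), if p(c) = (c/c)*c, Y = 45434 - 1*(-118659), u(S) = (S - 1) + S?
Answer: 77013/2 ≈ 38507.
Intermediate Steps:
u(S) = -1 + 2*S (u(S) = (-1 + S) + S = -1 + 2*S)
Y = 164093 (Y = 45434 + 118659 = 164093)
p(c) = c (p(c) = 1*c = c)
J = 76935/2 (J = (164093 - 10223)/4 = (¼)*153870 = 76935/2 ≈ 38468.)
J + p(u(-4*(-5))) = 76935/2 + (-1 + 2*(-4*(-5))) = 76935/2 + (-1 + 2*20) = 76935/2 + (-1 + 40) = 76935/2 + 39 = 77013/2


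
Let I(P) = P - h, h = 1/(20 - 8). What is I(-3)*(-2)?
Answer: 37/6 ≈ 6.1667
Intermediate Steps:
h = 1/12 ≈ 0.083333
I(P) = -1/12 + P (I(P) = P - 1*1/12 = P - 1/12 = -1/12 + P)
I(-3)*(-2) = (-1/12 - 3)*(-2) = -37/12*(-2) = 37/6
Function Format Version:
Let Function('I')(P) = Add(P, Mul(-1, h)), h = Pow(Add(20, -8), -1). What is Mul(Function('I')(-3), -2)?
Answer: Rational(37, 6) ≈ 6.1667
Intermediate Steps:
h = Rational(1, 12) (h = Pow(12, -1) = Rational(1, 12) ≈ 0.083333)
Function('I')(P) = Add(Rational(-1, 12), P) (Function('I')(P) = Add(P, Mul(-1, Rational(1, 12))) = Add(P, Rational(-1, 12)) = Add(Rational(-1, 12), P))
Mul(Function('I')(-3), -2) = Mul(Add(Rational(-1, 12), -3), -2) = Mul(Rational(-37, 12), -2) = Rational(37, 6)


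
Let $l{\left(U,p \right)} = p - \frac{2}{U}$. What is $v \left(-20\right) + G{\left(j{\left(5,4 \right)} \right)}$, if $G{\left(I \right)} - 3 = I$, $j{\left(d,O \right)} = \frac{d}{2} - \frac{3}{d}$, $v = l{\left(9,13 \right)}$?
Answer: $- \frac{22559}{90} \approx -250.66$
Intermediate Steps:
$v = \frac{115}{9}$ ($v = 13 - \frac{2}{9} = \frac{115}{9} \approx 12.778$)
$j{\left(d,O \right)} = \frac{d}{2} - \frac{3}{d}$ ($j{\left(d,O \right)} = d \frac{1}{2} - \frac{3}{d} = \frac{d}{2} - \frac{3}{d}$)
$G{\left(I \right)} = 3 + I$
$v \left(-20\right) + G{\left(j{\left(5,4 \right)} \right)} = \frac{115}{9} \left(-20\right) + \left(3 + \left(\frac{1}{2} \cdot 5 - \frac{3}{5}\right)\right) = - \frac{2300}{9} + \left(3 + \left(\frac{5}{2} - \frac{3}{5}\right)\right) = - \frac{2300}{9} + \left(3 + \frac{19}{10}\right) = - \frac{2300}{9} + \frac{49}{10} = - \frac{22559}{90}$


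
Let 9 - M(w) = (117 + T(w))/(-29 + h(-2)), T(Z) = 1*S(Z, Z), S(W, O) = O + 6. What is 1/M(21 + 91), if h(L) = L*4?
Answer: 37/568 ≈ 0.065141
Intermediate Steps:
S(W, O) = 6 + O
T(Z) = 6 + Z (T(Z) = 1*(6 + Z) = 6 + Z)
h(L) = 4*L
M(w) = 456/37 + w/37 (M(w) = 9 - (117 + (6 + w))/(-29 + 4*(-2)) = 9 - (123 + w)/(-29 - 8) = 9 - (123 + w)/(-37) = 9 - (123 + w)*(-1)/37 = 9 - (-123/37 - w/37) = 9 + (123/37 + w/37) = 456/37 + w/37)
1/M(21 + 91) = 1/(456/37 + (21 + 91)/37) = 1/(456/37 + (1/37)*112) = 1/(456/37 + 112/37) = 1/(568/37) = 37/568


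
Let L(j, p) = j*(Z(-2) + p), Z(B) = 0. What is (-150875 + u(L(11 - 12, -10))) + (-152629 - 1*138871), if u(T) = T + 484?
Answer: -441881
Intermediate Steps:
L(j, p) = j*p (L(j, p) = j*(0 + p) = j*p)
u(T) = 484 + T
(-150875 + u(L(11 - 12, -10))) + (-152629 - 1*138871) = (-150875 + (484 + (11 - 12)*(-10))) + (-152629 - 1*138871) = (-150875 + (484 - 1*(-10))) + (-152629 - 138871) = (-150875 + (484 + 10)) - 291500 = (-150875 + 494) - 291500 = -150381 - 291500 = -441881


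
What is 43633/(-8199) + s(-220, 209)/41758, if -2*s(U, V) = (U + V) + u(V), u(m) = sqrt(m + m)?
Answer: -3643963439/684747684 - sqrt(418)/83516 ≈ -5.3219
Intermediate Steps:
u(m) = sqrt(2)*sqrt(m) (u(m) = sqrt(2*m) = sqrt(2)*sqrt(m))
s(U, V) = -U/2 - V/2 - sqrt(2)*sqrt(V)/2 (s(U, V) = -((U + V) + sqrt(2)*sqrt(V))/2 = -(U + V + sqrt(2)*sqrt(V))/2 = -U/2 - V/2 - sqrt(2)*sqrt(V)/2)
43633/(-8199) + s(-220, 209)/41758 = 43633/(-8199) + (-1/2*(-220) - 1/2*209 - sqrt(2)*sqrt(209)/2)/41758 = 43633*(-1/8199) + (110 - 209/2 - sqrt(418)/2)*(1/41758) = -43633/8199 + (11/2 - sqrt(418)/2)*(1/41758) = -43633/8199 + (11/83516 - sqrt(418)/83516) = -3643963439/684747684 - sqrt(418)/83516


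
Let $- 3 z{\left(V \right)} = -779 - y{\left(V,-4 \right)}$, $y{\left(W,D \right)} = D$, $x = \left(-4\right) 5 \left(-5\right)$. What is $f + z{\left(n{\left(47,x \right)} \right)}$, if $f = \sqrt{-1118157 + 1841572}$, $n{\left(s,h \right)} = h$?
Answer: $\frac{775}{3} + \sqrt{723415} \approx 1108.9$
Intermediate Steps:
$x = 100$ ($x = \left(-20\right) \left(-5\right) = 100$)
$f = \sqrt{723415} \approx 850.54$
$z{\left(V \right)} = \frac{775}{3}$ ($z{\left(V \right)} = - \frac{-779 - -4}{3} = - \frac{-779 + 4}{3} = \left(- \frac{1}{3}\right) \left(-775\right) = \frac{775}{3}$)
$f + z{\left(n{\left(47,x \right)} \right)} = \sqrt{723415} + \frac{775}{3} = \frac{775}{3} + \sqrt{723415}$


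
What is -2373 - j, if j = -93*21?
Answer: -420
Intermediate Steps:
j = -1953
-2373 - j = -2373 - 1*(-1953) = -2373 + 1953 = -420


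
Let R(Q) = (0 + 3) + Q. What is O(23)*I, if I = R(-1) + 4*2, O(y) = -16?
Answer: -160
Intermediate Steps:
R(Q) = 3 + Q
I = 10 (I = (3 - 1) + 4*2 = 2 + 8 = 10)
O(23)*I = -16*10 = -160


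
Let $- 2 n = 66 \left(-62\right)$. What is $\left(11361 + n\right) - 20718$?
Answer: $-7311$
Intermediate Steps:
$n = 2046$ ($n = - \frac{66 \left(-62\right)}{2} = \left(- \frac{1}{2}\right) \left(-4092\right) = 2046$)
$\left(11361 + n\right) - 20718 = \left(11361 + 2046\right) - 20718 = 13407 - 20718 = -7311$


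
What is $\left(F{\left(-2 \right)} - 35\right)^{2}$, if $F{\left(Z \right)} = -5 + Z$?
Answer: $1764$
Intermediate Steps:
$\left(F{\left(-2 \right)} - 35\right)^{2} = \left(\left(-5 - 2\right) - 35\right)^{2} = \left(-7 - 35\right)^{2} = \left(-42\right)^{2} = 1764$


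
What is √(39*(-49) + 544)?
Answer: I*√1367 ≈ 36.973*I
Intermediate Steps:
√(39*(-49) + 544) = √(-1911 + 544) = √(-1367) = I*√1367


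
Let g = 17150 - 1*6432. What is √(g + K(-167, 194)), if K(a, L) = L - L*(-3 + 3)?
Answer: 4*√682 ≈ 104.46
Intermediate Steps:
g = 10718 (g = 17150 - 6432 = 10718)
K(a, L) = L (K(a, L) = L - L*0 = L - 1*0 = L + 0 = L)
√(g + K(-167, 194)) = √(10718 + 194) = √10912 = 4*√682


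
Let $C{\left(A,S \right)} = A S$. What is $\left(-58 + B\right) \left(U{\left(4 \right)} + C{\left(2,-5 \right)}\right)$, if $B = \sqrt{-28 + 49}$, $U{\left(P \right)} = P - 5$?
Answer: $638 - 11 \sqrt{21} \approx 587.59$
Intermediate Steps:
$U{\left(P \right)} = -5 + P$
$B = \sqrt{21} \approx 4.5826$
$\left(-58 + B\right) \left(U{\left(4 \right)} + C{\left(2,-5 \right)}\right) = \left(-58 + \sqrt{21}\right) \left(\left(-5 + 4\right) + 2 \left(-5\right)\right) = \left(-58 + \sqrt{21}\right) \left(-1 - 10\right) = \left(-58 + \sqrt{21}\right) \left(-11\right) = 638 - 11 \sqrt{21}$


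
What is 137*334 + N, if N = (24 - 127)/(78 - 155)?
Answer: 3523469/77 ≈ 45759.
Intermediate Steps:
N = 103/77 (N = -103/(-77) = -103*(-1/77) = 103/77 ≈ 1.3377)
137*334 + N = 137*334 + 103/77 = 45758 + 103/77 = 3523469/77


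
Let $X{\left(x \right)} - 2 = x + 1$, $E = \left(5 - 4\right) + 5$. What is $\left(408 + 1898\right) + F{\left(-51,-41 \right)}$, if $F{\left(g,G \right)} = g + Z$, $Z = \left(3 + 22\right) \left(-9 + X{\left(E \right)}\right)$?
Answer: $2255$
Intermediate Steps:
$E = 6$ ($E = 1 + 5 = 6$)
$X{\left(x \right)} = 3 + x$ ($X{\left(x \right)} = 2 + \left(x + 1\right) = 2 + \left(1 + x\right) = 3 + x$)
$Z = 0$ ($Z = \left(3 + 22\right) \left(-9 + \left(3 + 6\right)\right) = 25 \left(-9 + 9\right) = 25 \cdot 0 = 0$)
$F{\left(g,G \right)} = g$ ($F{\left(g,G \right)} = g + 0 = g$)
$\left(408 + 1898\right) + F{\left(-51,-41 \right)} = \left(408 + 1898\right) - 51 = 2306 - 51 = 2255$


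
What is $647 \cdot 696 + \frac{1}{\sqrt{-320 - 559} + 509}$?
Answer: $\frac{117063108029}{259960} - \frac{i \sqrt{879}}{259960} \approx 4.5031 \cdot 10^{5} - 0.00011405 i$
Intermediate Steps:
$647 \cdot 696 + \frac{1}{\sqrt{-320 - 559} + 509} = 450312 + \frac{1}{\sqrt{-879} + 509} = 450312 + \frac{1}{i \sqrt{879} + 509} = 450312 + \frac{1}{509 + i \sqrt{879}}$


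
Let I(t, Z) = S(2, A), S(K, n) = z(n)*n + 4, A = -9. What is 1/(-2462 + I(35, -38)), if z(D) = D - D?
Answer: -1/2458 ≈ -0.00040683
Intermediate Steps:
z(D) = 0
S(K, n) = 4 (S(K, n) = 0*n + 4 = 0 + 4 = 4)
I(t, Z) = 4
1/(-2462 + I(35, -38)) = 1/(-2462 + 4) = 1/(-2458) = -1/2458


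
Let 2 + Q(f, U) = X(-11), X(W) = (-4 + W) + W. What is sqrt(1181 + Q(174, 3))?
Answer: sqrt(1153) ≈ 33.956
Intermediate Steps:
X(W) = -4 + 2*W
Q(f, U) = -28 (Q(f, U) = -2 + (-4 + 2*(-11)) = -2 + (-4 - 22) = -2 - 26 = -28)
sqrt(1181 + Q(174, 3)) = sqrt(1181 - 28) = sqrt(1153)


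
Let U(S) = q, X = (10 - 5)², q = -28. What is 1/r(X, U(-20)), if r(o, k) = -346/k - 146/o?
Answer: 350/2281 ≈ 0.15344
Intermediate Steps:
X = 25 (X = 5² = 25)
U(S) = -28
1/r(X, U(-20)) = 1/(-346/(-28) - 146/25) = 1/(-346*(-1/28) - 146*1/25) = 1/(173/14 - 146/25) = 1/(2281/350) = 350/2281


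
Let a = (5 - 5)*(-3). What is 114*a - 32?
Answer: -32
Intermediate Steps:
a = 0 (a = 0*(-3) = 0)
114*a - 32 = 114*0 - 32 = 0 - 32 = -32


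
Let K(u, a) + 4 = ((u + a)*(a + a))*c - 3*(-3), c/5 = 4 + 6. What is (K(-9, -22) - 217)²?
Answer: 4622368144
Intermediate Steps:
c = 50 (c = 5*(4 + 6) = 5*10 = 50)
K(u, a) = 5 + 100*a*(a + u) (K(u, a) = -4 + (((u + a)*(a + a))*50 - 3*(-3)) = -4 + (((a + u)*(2*a))*50 + 9) = -4 + ((2*a*(a + u))*50 + 9) = -4 + (100*a*(a + u) + 9) = -4 + (9 + 100*a*(a + u)) = 5 + 100*a*(a + u))
(K(-9, -22) - 217)² = ((5 + 100*(-22)² + 100*(-22)*(-9)) - 217)² = ((5 + 100*484 + 19800) - 217)² = ((5 + 48400 + 19800) - 217)² = (68205 - 217)² = 67988² = 4622368144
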